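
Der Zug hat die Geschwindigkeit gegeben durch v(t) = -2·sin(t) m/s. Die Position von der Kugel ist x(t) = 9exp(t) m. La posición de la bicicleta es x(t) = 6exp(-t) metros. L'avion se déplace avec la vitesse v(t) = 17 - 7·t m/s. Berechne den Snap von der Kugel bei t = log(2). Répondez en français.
Nous devons dériver notre équation de la position x(t) = 9·exp(t) 4 fois. La dérivée de la position donne la vitesse: v(t) = 9·exp(t). En dérivant la vitesse, nous obtenons l'accélération: a(t) = 9·exp(t). En dérivant l'accélération, nous obtenons le jerk: j(t) = 9·exp(t). En prenant d/dt de j(t), nous trouvons s(t) = 9·exp(t). Nous avons le snap s(t) = 9·exp(t). En substituant t = log(2): s(log(2)) = 18.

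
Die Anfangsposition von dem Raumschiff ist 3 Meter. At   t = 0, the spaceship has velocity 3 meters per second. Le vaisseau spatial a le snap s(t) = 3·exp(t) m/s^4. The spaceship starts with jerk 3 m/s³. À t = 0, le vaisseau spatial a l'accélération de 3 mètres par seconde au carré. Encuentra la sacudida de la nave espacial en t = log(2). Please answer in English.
Starting from snap s(t) = 3·exp(t), we take 1 antiderivative. Finding the integral of s(t) and using j(0) = 3: j(t) = 3·exp(t). From the given jerk equation j(t) = 3·exp(t), we substitute t = log(2) to get j = 6.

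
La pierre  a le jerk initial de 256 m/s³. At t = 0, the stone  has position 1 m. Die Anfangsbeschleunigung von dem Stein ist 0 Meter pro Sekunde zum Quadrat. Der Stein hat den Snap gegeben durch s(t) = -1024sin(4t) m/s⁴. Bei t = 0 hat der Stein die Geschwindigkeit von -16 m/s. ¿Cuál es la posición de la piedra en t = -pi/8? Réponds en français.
En partant du snap s(t) = -1024·sin(4·t), nous prenons 4 primitives. La primitive du snap, avec j(0) = 256, donne le jerk: j(t) = 256·cos(4·t). La primitive du jerk, avec a(0) = 0, donne l'accélération: a(t) = 64·sin(4·t). En intégrant l'accélération et en utilisant la condition initiale v(0) = -16, nous obtenons v(t) = -16·cos(4·t). En prenant ∫v(t)dt et en appliquant x(0) = 1, nous trouvons x(t) = 1 - 4·sin(4·t). Nous avons la position x(t) = 1 - 4·sin(4·t). En substituant t = -pi/8: x(-pi/8) = 5.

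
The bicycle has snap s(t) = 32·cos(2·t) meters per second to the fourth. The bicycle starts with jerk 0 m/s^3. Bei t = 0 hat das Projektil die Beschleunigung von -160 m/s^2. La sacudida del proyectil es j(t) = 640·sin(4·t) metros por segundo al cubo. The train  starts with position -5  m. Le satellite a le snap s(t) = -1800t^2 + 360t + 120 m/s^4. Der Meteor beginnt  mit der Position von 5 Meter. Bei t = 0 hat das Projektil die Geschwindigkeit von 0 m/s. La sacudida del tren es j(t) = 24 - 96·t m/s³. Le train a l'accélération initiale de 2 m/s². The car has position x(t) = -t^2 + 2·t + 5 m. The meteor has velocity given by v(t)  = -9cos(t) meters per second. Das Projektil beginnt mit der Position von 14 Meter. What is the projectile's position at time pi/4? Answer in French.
Pour résoudre ceci, nous devons prendre 3 primitives de notre équation du jerk j(t) = 640·sin(4·t). En prenant ∫j(t)dt et en appliquant a(0) = -160, nous trouvons a(t) = -160·cos(4·t). L'intégrale de l'accélération est la vitesse. En utilisant v(0) = 0, nous obtenons v(t) = -40·sin(4·t). La primitive de la vitesse, avec x(0) = 14, donne la position: x(t) = 10·cos(4·t) + 4. Nous avons la position x(t) = 10·cos(4·t) + 4. En substituant t = pi/4: x(pi/4) = -6.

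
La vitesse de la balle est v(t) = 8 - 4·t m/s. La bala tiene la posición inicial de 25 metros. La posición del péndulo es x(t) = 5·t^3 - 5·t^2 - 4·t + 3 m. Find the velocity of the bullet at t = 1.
We have velocity v(t) = 8 - 4·t. Substituting t = 1: v(1) = 4.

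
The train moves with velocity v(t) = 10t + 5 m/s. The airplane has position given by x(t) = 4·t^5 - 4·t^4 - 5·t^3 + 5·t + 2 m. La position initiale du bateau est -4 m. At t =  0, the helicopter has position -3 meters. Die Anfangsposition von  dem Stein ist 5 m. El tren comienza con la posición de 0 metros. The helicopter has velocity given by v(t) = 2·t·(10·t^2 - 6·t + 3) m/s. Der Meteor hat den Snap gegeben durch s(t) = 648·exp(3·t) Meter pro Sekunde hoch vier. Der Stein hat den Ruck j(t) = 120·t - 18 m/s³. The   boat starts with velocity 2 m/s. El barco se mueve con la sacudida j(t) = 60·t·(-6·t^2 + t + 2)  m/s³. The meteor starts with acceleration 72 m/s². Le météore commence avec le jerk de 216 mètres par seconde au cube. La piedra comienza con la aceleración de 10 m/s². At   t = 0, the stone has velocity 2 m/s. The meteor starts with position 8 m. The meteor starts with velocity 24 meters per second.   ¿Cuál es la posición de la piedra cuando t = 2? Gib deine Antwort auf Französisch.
Pour résoudre ceci, nous devons prendre 3 primitives de notre équation du jerk j(t) = 120·t - 18. La primitive du jerk, avec a(0) = 10, donne l'accélération: a(t) = 60·t^2 - 18·t + 10. La primitive de l'accélération, avec v(0) = 2, donne la vitesse: v(t) = 20·t^3 - 9·t^2 + 10·t + 2. En prenant ∫v(t)dt et en appliquant x(0) = 5, nous trouvons x(t) = 5·t^4 - 3·t^3 + 5·t^2 + 2·t + 5. De l'équation de la position x(t) = 5·t^4 - 3·t^3 + 5·t^2 + 2·t + 5, nous substituons t = 2 pour obtenir x = 85.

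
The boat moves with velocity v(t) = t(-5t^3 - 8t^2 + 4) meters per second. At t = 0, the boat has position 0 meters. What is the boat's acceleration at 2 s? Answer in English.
We must differentiate our velocity equation v(t) = t·(-5·t^3 - 8·t^2 + 4) 1 time. Taking d/dt of v(t), we find a(t) = -5·t^3 - 8·t^2 + t·(-15·t^2 - 16·t) + 4. Using a(t) = -5·t^3 - 8·t^2 + t·(-15·t^2 - 16·t) + 4 and substituting t = 2, we find a = -252.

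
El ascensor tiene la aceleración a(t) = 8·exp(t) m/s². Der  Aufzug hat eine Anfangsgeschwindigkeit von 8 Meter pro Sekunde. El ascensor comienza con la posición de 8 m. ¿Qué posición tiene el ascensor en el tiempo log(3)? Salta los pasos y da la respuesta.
x(log(3)) = 24.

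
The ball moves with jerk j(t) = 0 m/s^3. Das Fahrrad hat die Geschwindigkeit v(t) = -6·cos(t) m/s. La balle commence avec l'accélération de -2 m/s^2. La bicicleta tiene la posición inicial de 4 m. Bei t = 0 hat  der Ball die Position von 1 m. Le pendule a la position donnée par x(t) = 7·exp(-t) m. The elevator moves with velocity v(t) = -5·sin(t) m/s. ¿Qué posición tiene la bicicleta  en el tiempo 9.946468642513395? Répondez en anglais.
We need to integrate our velocity equation v(t) = -6·cos(t) 1 time. Taking ∫v(t)dt and applying x(0) = 4, we find x(t) = 4 - 6·sin(t). From the given position equation x(t) = 4 - 6·sin(t), we substitute t = 9.946468642513395 to get x = 6.99007979828104.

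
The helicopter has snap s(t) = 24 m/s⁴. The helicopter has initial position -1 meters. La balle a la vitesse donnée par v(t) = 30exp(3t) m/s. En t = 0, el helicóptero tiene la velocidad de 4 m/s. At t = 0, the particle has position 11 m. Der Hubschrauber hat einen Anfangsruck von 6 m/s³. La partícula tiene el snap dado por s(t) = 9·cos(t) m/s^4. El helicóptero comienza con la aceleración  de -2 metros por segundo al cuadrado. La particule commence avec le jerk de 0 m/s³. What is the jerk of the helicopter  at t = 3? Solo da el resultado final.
j(3) = 78.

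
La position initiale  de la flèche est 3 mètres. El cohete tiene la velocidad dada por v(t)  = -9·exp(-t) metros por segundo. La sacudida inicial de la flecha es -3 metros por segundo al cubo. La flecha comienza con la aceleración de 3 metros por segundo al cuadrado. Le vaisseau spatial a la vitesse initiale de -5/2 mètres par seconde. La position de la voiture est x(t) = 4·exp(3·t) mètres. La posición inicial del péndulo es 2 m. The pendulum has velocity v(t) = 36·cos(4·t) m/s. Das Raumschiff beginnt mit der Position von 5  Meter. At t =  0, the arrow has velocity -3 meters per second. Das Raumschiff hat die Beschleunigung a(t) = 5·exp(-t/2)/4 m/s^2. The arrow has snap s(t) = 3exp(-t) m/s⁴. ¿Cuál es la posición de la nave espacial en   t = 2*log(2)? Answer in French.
Nous devons trouver la primitive de notre équation de l'accélération a(t) = 5·exp(-t/2)/4 2 fois. En intégrant l'accélération et en utilisant la condition initiale v(0) = -5/2, nous obtenons v(t) = -5·exp(-t/2)/2. La primitive de la vitesse, avec x(0) = 5, donne la position: x(t) = 5·exp(-t/2). Nous avons la position x(t) = 5·exp(-t/2). En substituant t = 2*log(2): x(2*log(2)) = 5/2.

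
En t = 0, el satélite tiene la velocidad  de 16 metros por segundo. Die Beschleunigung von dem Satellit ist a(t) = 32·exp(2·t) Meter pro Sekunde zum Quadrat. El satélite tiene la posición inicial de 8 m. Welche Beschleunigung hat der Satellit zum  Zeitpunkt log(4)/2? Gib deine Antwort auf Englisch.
We have acceleration a(t) = 32·exp(2·t). Substituting t = log(4)/2: a(log(4)/2) = 128.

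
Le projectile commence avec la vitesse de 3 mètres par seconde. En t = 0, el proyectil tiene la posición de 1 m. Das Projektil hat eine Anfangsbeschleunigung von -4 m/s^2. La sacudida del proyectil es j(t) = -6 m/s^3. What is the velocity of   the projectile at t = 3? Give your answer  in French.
Nous devons trouver la primitive de notre équation du jerk j(t) = -6 2 fois. En prenant ∫j(t)dt et en appliquant a(0) = -4, nous trouvons a(t) = -6·t - 4. L'intégrale de l'accélération est la vitesse. En utilisant v(0) = 3, nous obtenons v(t) = -3·t^2 - 4·t + 3. En utilisant v(t) = -3·t^2 - 4·t + 3 et en substituant t = 3, nous trouvons v = -36.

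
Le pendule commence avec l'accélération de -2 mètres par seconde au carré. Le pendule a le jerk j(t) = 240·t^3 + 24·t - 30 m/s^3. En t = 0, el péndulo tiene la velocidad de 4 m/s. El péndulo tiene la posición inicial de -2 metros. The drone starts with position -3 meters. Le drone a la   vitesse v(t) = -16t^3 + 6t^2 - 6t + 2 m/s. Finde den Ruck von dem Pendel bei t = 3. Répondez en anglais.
From the given jerk equation j(t) = 240·t^3 + 24·t - 30, we substitute t = 3 to get j = 6522.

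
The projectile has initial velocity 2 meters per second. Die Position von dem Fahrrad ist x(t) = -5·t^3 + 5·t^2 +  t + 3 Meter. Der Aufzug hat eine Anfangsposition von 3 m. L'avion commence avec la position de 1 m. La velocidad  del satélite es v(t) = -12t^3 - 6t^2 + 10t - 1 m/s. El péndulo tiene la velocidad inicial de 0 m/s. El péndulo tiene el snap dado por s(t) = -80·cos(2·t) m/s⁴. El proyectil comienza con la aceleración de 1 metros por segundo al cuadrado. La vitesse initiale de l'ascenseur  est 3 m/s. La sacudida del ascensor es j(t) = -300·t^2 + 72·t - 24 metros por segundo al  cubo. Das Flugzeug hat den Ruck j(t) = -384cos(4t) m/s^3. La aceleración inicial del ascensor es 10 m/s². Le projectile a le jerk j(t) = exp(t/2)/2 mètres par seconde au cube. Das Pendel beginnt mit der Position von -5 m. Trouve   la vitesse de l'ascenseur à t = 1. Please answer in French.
En partant du jerk j(t) = -300·t^2 + 72·t - 24, nous prenons 2 primitives. En intégrant le jerk et en utilisant la condition initiale a(0) = 10, nous obtenons a(t) = -100·t^3 + 36·t^2 - 24·t + 10. La primitive de l'accélération, avec v(0) = 3, donne la vitesse: v(t) = -25·t^4 + 12·t^3 - 12·t^2 + 10·t + 3. En utilisant v(t) = -25·t^4 + 12·t^3 - 12·t^2 + 10·t + 3 et en substituant t = 1, nous trouvons v = -12.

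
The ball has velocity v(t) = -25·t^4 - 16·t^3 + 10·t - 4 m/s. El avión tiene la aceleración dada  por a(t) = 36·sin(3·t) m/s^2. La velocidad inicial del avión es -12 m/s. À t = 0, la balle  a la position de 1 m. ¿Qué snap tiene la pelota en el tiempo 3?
Para resolver esto, necesitamos tomar 3 derivadas de nuestra ecuación de la velocidad v(t) = -25·t^4 - 16·t^3 + 10·t - 4. La derivada de la velocidad da la aceleración: a(t) = -100·t^3 - 48·t^2 + 10. Derivando la aceleración, obtenemos la sacudida: j(t) = -300·t^2 - 96·t. Tomando d/dt de j(t), encontramos s(t) = -600·t - 96. Tenemos el snap s(t) = -600·t - 96. Sustituyendo t = 3: s(3) = -1896.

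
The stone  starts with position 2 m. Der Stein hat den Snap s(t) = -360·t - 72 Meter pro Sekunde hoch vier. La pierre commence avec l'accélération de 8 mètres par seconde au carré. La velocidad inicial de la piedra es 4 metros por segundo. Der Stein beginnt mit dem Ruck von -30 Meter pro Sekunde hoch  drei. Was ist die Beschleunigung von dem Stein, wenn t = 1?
Wir müssen unsere Gleichung für den Snap s(t) = -360·t - 72 2-mal integrieren. Durch Integration von dem Snap und Verwendung der Anfangsbedingung j(0) = -30, erhalten wir j(t) = -180·t^2 - 72·t - 30. Mit ∫j(t)dt und Anwendung von a(0) = 8, finden wir a(t) = -60·t^3 - 36·t^2 - 30·t + 8. Wir haben die Beschleunigung a(t) = -60·t^3 - 36·t^2 - 30·t + 8. Durch Einsetzen von t = 1: a(1) = -118.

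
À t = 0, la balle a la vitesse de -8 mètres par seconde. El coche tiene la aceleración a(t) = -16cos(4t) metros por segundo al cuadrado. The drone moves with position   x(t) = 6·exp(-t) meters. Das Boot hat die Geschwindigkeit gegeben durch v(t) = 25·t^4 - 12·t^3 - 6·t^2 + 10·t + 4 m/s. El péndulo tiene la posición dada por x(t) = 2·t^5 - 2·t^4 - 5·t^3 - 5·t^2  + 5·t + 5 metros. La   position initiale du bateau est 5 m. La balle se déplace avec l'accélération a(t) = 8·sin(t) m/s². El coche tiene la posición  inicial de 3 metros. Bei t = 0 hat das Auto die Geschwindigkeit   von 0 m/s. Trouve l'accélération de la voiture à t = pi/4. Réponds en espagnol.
Tenemos la aceleración a(t) = -16·cos(4·t). Sustituyendo t = pi/4: a(pi/4) = 16.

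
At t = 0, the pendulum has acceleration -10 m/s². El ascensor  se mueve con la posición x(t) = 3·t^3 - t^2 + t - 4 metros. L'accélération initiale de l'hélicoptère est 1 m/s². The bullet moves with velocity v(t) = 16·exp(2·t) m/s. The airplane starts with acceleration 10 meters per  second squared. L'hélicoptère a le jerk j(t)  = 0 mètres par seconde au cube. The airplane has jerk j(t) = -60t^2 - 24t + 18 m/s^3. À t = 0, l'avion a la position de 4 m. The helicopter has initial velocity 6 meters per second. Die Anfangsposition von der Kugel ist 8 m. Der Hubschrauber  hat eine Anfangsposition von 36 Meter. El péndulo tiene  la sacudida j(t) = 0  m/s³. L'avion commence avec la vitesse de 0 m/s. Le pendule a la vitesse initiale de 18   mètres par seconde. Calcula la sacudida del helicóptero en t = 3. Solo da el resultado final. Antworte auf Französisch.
Le jerk à t = 3 est j = 0.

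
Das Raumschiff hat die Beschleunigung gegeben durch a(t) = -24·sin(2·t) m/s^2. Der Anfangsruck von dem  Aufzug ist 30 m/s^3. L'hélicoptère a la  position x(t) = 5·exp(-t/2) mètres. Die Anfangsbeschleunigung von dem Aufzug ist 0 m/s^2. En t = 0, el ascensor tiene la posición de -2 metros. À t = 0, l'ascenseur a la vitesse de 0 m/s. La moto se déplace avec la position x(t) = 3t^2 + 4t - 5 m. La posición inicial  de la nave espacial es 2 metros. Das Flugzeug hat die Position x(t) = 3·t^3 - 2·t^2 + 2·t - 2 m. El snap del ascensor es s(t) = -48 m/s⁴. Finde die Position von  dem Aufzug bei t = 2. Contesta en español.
Partiendo del snap s(t) = -48, tomamos 4 antiderivadas. Integrando el snap y usando la condición inicial j(0) = 30, obtenemos j(t) = 30 - 48·t. La antiderivada de la sacudida, con a(0) = 0, da la aceleración: a(t) = 6·t·(5 - 4·t). La antiderivada de la aceleración, con v(0) = 0, da la velocidad: v(t) = t^2·(15 - 8·t). La integral de la velocidad es la posición. Usando x(0) = -2, obtenemos x(t) = -2·t^4 + 5·t^3 - 2. De la ecuación de la posición x(t) = -2·t^4 + 5·t^3 - 2, sustituimos t = 2 para obtener x = 6.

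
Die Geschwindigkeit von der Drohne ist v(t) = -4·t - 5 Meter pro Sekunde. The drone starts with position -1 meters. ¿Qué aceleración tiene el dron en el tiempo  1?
Debemos derivar nuestra ecuación de la velocidad v(t) = -4·t - 5 1 vez. Tomando d/dt de v(t), encontramos a(t) = -4. Usando a(t) = -4 y sustituyendo t = 1, encontramos a = -4.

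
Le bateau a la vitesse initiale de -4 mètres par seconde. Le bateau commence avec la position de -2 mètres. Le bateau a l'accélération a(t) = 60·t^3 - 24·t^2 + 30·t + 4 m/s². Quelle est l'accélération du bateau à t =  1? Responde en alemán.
Aus der Gleichung für die Beschleunigung a(t) = 60·t^3 - 24·t^2 + 30·t + 4, setzen wir t = 1 ein und erhalten a = 70.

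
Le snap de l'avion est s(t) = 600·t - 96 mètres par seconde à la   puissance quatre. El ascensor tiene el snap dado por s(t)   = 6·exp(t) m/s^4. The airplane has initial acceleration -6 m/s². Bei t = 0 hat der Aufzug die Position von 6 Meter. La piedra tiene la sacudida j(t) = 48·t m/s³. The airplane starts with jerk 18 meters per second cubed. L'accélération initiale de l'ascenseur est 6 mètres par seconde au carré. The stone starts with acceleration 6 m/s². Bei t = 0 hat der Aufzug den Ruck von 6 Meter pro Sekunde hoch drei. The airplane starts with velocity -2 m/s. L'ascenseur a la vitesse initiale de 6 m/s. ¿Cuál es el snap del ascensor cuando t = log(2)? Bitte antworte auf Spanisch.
De la ecuación del snap s(t) = 6·exp(t), sustituimos t = log(2) para obtener s = 12.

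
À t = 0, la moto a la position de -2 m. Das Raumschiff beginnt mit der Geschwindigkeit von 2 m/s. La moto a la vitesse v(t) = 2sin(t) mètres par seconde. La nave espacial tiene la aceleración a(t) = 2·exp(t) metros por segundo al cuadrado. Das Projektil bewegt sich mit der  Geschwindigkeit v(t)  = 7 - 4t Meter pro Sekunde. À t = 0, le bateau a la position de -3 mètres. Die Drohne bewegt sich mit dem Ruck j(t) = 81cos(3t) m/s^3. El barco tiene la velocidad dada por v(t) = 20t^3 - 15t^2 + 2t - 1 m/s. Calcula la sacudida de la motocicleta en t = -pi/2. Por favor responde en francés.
Pour résoudre ceci, nous devons prendre 2 dérivées de notre équation de la vitesse v(t) = 2·sin(t). En prenant d/dt de v(t), nous trouvons a(t) = 2·cos(t). La dérivée de l'accélération donne le jerk: j(t) = -2·sin(t). Nous avons le jerk j(t) = -2·sin(t). En substituant t = -pi/2: j(-pi/2) = 2.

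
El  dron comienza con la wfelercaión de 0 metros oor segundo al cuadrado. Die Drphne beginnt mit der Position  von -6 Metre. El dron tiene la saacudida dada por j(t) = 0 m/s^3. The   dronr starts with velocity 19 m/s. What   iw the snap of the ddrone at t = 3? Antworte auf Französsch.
Pour résoudre ceci, nous devons prendre 1 dérivée de notre équation du jerk j(t) = 0. En prenant d/dt de j(t), nous trouvons s(t) = 0. En utilisant s(t) = 0 et en substituant t = 3, nous trouvons s = 0.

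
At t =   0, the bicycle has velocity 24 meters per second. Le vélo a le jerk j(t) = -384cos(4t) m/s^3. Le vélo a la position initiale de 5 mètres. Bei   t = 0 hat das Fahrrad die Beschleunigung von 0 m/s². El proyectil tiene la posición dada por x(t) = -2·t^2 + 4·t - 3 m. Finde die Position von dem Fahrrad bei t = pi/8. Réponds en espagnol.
Partiendo de la sacudida j(t) = -384·cos(4·t), tomamos 3 antiderivadas. Integrando la sacudida y usando la condición inicial a(0) = 0, obtenemos a(t) = -96·sin(4·t). Integrando la aceleración y usando la condición inicial v(0) = 24, obtenemos v(t) = 24·cos(4·t). La integral de la velocidad es la posición. Usando x(0) = 5, obtenemos x(t) = 6·sin(4·t) + 5. Tenemos la posición x(t) = 6·sin(4·t) + 5. Sustituyendo t = pi/8: x(pi/8) = 11.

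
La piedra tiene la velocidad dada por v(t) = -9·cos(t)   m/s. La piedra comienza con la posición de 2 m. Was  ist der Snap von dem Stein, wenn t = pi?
Ausgehend von der Geschwindigkeit v(t) = -9·cos(t), nehmen wir 3 Ableitungen. Die Ableitung von der Geschwindigkeit ergibt die Beschleunigung: a(t) = 9·sin(t). Durch Ableiten von der Beschleunigung erhalten wir den Ruck: j(t) = 9·cos(t). Mit d/dt von j(t) finden wir s(t) = -9·sin(t). Aus der Gleichung für den Snap s(t) = -9·sin(t), setzen wir t = pi ein und erhalten s = 0.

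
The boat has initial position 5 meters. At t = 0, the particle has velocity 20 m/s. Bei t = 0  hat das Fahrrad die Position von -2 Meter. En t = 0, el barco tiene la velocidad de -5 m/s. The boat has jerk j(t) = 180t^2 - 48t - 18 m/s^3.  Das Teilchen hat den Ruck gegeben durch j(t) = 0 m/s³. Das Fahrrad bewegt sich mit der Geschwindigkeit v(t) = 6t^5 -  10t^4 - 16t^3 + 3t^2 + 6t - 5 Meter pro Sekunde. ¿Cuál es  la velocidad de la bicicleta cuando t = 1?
Tenemos la velocidad v(t) = 6·t^5 - 10·t^4 - 16·t^3 + 3·t^2 + 6·t - 5. Sustituyendo t = 1: v(1) = -16.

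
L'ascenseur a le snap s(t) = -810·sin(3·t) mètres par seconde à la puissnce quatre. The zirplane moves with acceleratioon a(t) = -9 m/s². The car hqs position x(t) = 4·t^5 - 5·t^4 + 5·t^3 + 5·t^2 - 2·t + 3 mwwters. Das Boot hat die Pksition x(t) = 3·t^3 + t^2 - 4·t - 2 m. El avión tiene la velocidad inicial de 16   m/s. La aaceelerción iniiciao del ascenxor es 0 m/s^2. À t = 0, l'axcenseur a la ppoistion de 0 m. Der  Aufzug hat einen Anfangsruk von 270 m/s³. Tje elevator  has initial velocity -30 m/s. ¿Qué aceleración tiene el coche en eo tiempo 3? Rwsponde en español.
Para resolver esto, necesitamos tomar 2 derivadas de nuestra ecuación de la posición x(t) = 4·t^5 - 5·t^4 + 5·t^3 + 5·t^2 - 2·t + 3. Derivando la posición, obtenemos la velocidad: v(t) = 20·t^4 - 20·t^3 + 15·t^2 + 10·t - 2. La derivada de la velocidad da la aceleración: a(t) = 80·t^3 - 60·t^2 + 30·t + 10. De la ecuación de la aceleración a(t) = 80·t^3 - 60·t^2 + 30·t + 10, sustituimos t = 3 para obtener a = 1720.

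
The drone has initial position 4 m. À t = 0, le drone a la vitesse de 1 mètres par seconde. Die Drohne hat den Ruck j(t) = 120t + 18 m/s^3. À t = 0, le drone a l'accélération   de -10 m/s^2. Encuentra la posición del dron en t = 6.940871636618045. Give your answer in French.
Nous devons trouver la primitive de notre équation du jerk j(t) = 120·t + 18 3 fois. La primitive du jerk est l'accélération. En utilisant a(0) = -10, nous obtenons a(t) = 60·t^2 + 18·t - 10. En intégrant l'accélération et en utilisant la condition initiale v(0) = 1, nous obtenons v(t) = 20·t^3 + 9·t^2 - 10·t + 1. En intégrant la vitesse et en utilisant la condition initiale x(0) = 4, nous obtenons x(t) = 5·t^4 + 3·t^3 - 5·t^2 + t + 4. En utilisant x(t) = 5·t^4 + 3·t^3 - 5·t^2 + t + 4 et en substituant t = 6.940871636618045, nous trouvons x = 12377.6963134401.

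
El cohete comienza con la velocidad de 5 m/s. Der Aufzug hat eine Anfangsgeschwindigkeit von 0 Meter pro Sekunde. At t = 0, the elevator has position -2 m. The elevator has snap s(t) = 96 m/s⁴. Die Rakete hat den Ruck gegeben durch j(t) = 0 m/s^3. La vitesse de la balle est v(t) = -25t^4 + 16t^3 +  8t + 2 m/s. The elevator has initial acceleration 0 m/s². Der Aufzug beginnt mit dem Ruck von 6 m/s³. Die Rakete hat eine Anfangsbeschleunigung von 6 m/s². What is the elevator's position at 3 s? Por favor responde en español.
Para resolver esto, necesitamos tomar 4 integrales de nuestra ecuación del snap s(t) = 96. Integrando el snap y usando la condición inicial j(0) = 6, obtenemos j(t) = 96·t + 6. La integral de la sacudida, con a(0) = 0, da la aceleración: a(t) = 6·t·(8·t + 1). La integral de la aceleración, con v(0) = 0, da la velocidad: v(t) = t^2·(16·t + 3). Tomando ∫v(t)dt y aplicando x(0) = -2, encontramos x(t) = 4·t^4 + t^3 - 2. Usando x(t) = 4·t^4 + t^3 - 2 y sustituyendo t = 3, encontramos x = 349.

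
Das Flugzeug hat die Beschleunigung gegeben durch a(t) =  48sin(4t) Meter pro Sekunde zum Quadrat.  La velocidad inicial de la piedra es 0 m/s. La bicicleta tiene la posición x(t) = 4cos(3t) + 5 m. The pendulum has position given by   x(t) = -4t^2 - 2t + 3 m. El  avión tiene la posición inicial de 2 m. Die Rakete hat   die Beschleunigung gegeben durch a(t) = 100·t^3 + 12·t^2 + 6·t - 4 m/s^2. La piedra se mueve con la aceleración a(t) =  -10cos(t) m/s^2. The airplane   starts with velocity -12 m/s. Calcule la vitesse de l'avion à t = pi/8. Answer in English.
We must find the antiderivative of our acceleration equation a(t) = 48·sin(4·t) 1 time. Integrating acceleration and using the initial condition v(0) = -12, we get v(t) = -12·cos(4·t). We have velocity v(t) = -12·cos(4·t). Substituting t = pi/8: v(pi/8) = 0.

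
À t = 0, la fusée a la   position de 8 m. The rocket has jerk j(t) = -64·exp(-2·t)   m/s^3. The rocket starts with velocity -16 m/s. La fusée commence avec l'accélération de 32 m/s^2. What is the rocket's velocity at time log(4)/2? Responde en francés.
Nous devons intégrer notre équation du jerk j(t) = -64·exp(-2·t) 2 fois. La primitive du jerk, avec a(0) = 32, donne l'accélération: a(t) = 32·exp(-2·t). L'intégrale de l'accélération est la vitesse. En utilisant v(0) = -16, nous obtenons v(t) = -16·exp(-2·t). De l'équation de la vitesse v(t) = -16·exp(-2·t), nous substituons t = log(4)/2 pour obtenir v = -4.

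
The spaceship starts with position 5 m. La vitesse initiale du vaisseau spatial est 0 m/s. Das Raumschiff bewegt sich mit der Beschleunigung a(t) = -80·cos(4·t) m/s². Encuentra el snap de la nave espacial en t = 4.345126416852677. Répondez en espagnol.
Partiendo de la aceleración a(t) = -80·cos(4·t), tomamos 2 derivadas. Derivando la aceleración, obtenemos la sacudida: j(t) = 320·sin(4·t). La derivada de la sacudida da el snap: s(t) = 1280·cos(4·t). Usando s(t) = 1280·cos(4·t) y sustituyendo t = 4.345126416852677, encontramos s = 130.010384839565.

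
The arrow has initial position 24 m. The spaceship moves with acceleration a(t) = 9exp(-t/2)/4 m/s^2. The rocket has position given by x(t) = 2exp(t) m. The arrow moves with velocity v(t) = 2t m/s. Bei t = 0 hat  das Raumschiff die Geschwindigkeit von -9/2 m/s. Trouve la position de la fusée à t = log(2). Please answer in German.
Mit x(t) = 2·exp(t) und Einsetzen von t = log(2), finden wir x = 4.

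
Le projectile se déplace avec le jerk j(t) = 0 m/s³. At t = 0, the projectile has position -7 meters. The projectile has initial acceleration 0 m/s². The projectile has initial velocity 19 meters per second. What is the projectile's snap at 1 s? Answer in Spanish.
Debemos derivar nuestra ecuación de la sacudida j(t) = 0 1 vez. Derivando la sacudida, obtenemos el snap: s(t) = 0. De la ecuación del snap s(t) = 0, sustituimos t = 1 para obtener s = 0.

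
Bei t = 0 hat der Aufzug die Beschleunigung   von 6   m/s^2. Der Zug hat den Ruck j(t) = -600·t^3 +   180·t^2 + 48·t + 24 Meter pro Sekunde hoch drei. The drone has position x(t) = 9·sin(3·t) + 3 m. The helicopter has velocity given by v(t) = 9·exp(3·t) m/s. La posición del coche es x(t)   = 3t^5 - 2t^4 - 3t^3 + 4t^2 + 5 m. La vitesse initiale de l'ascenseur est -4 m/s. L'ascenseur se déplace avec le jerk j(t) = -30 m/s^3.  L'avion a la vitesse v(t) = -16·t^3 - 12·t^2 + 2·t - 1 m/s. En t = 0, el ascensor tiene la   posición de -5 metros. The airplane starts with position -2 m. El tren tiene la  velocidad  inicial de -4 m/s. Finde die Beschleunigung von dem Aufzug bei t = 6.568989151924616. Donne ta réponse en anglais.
To find the answer, we compute 1 antiderivative of j(t) = -30. Integrating jerk and using the initial condition a(0) = 6, we get a(t) = 6 - 30·t. Using a(t) = 6 - 30·t and substituting t = 6.568989151924616, we find a = -191.069674557738.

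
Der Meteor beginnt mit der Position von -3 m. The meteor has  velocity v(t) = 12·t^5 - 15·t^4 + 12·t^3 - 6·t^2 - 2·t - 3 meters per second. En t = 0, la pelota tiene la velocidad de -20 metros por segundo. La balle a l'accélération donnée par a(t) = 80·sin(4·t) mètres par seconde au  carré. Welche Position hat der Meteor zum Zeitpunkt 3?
Wir müssen das Integral unserer Gleichung für die Geschwindigkeit v(t) = 12·t^5 - 15·t^4 + 12·t^3 - 6·t^2 - 2·t - 3 1-mal finden. Das Integral von der Geschwindigkeit ist die Position. Mit x(0) = -3 erhalten wir x(t) = 2·t^6 - 3·t^5 + 3·t^4 - 2·t^3 - t^2 - 3·t - 3. Mit x(t) = 2·t^6 - 3·t^5 + 3·t^4 - 2·t^3 - t^2 - 3·t - 3 und Einsetzen von t = 3, finden wir x = 897.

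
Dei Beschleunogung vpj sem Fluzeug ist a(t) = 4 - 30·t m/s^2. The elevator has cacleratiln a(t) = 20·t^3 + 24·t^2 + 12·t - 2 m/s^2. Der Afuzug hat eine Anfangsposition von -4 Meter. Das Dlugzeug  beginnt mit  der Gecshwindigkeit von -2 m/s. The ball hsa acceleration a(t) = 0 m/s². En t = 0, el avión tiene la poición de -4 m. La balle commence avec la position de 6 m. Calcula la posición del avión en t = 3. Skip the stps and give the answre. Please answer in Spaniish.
La posición en t = 3 es x = -127.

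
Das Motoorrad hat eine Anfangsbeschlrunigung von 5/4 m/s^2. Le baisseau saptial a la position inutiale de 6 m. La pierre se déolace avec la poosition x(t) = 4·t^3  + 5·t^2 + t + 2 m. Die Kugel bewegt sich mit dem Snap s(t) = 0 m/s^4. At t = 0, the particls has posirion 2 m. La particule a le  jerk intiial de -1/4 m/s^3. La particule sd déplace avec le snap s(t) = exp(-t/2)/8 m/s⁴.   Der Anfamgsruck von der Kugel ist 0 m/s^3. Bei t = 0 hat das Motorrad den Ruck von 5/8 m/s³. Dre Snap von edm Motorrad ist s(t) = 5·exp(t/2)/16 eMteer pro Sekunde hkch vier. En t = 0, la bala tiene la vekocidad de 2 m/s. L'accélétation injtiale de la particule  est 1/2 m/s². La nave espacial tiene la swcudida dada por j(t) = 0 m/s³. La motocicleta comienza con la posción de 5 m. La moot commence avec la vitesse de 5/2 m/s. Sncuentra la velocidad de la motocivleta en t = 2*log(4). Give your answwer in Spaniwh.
Partiendo del snap s(t) = 5·exp(t/2)/16, tomamos 3 antiderivadas. La antiderivada del snap, con j(0) = 5/8, da la sacudida: j(t) = 5·exp(t/2)/8. Integrando la sacudida y usando la condición inicial a(0) = 5/4, obtenemos a(t) = 5·exp(t/2)/4. Integrando la aceleración y usando la condición inicial v(0) = 5/2, obtenemos v(t) = 5·exp(t/2)/2. Tenemos la velocidad v(t) = 5·exp(t/2)/2. Sustituyendo t = 2*log(4): v(2*log(4)) = 10.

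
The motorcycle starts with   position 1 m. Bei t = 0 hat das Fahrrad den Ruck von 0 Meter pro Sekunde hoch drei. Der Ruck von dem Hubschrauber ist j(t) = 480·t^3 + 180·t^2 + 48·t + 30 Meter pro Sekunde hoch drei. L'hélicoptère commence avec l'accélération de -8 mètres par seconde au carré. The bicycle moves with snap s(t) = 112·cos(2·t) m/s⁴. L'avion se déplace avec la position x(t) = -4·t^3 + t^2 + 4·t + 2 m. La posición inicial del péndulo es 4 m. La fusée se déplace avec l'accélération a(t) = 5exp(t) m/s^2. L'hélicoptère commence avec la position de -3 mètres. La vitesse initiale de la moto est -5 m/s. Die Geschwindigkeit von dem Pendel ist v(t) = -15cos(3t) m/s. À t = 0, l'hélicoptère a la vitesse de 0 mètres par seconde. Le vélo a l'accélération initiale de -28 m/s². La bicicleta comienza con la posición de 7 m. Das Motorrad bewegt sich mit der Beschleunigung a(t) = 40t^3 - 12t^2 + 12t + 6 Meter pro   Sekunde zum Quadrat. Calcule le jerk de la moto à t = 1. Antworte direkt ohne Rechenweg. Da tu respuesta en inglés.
j(1) = 108.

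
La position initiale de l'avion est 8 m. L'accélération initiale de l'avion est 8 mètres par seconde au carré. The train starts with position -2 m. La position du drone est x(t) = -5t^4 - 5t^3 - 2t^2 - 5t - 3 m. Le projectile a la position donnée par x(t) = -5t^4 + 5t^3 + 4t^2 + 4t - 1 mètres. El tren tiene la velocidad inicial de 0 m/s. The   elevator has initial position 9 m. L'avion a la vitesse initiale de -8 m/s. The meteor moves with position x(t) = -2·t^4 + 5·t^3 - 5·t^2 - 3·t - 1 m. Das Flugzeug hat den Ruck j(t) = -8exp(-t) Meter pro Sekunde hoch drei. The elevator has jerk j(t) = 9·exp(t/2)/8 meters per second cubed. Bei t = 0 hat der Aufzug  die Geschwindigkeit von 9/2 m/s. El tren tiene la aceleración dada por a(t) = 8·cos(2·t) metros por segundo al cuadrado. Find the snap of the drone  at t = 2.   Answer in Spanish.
Para resolver esto, necesitamos tomar 4 derivadas de nuestra ecuación de la posición x(t) = -5·t^4 - 5·t^3 - 2·t^2 - 5·t - 3. Derivando la posición, obtenemos la velocidad: v(t) = -20·t^3 - 15·t^2 - 4·t - 5. Derivando la velocidad, obtenemos la aceleración: a(t) = -60·t^2 - 30·t - 4. Derivando la aceleración, obtenemos la sacudida: j(t) = -120·t - 30. Tomando d/dt de j(t), encontramos s(t) = -120. Usando s(t) = -120 y sustituyendo t = 2, encontramos s = -120.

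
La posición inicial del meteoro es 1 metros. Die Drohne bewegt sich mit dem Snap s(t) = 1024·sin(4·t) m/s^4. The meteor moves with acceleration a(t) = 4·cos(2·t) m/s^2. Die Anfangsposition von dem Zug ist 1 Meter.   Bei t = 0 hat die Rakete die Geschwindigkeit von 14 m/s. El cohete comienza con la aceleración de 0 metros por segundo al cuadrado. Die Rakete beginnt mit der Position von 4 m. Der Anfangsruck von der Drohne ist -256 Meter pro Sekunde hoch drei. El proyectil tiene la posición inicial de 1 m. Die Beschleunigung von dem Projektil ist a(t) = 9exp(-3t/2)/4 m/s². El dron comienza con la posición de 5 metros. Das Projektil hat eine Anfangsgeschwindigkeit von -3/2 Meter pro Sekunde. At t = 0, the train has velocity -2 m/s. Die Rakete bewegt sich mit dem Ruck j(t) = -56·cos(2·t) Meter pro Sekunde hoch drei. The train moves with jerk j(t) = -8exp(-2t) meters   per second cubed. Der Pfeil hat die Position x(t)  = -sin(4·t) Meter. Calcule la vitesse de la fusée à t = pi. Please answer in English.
To find the answer, we compute 2 antiderivatives of j(t) = -56·cos(2·t). Integrating jerk and using the initial condition a(0) = 0, we get a(t) = -28·sin(2·t). The integral of acceleration is velocity. Using v(0) = 14, we get v(t) = 14·cos(2·t). We have velocity v(t) = 14·cos(2·t). Substituting t = pi: v(pi) = 14.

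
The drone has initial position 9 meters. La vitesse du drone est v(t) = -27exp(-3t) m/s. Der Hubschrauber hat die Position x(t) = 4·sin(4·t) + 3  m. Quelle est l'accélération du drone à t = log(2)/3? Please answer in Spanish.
Para resolver esto, necesitamos tomar 1 derivada de nuestra ecuación de la velocidad v(t) = -27·exp(-3·t). La derivada de la velocidad da la aceleración: a(t) = 81·exp(-3·t). De la ecuación de la aceleración a(t) = 81·exp(-3·t), sustituimos t = log(2)/3 para obtener a = 81/2.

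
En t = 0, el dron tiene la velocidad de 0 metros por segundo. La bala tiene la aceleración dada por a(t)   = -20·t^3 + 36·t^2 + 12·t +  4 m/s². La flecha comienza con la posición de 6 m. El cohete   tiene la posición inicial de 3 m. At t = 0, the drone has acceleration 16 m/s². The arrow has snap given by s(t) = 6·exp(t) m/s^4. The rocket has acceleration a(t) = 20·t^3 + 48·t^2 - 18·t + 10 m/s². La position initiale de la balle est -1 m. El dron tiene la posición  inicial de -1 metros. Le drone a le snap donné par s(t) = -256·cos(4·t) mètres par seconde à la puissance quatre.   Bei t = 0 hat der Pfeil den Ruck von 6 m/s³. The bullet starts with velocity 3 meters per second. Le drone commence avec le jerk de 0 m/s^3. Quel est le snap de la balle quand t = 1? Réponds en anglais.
We must differentiate our acceleration equation a(t) = -20·t^3 + 36·t^2 + 12·t + 4 2 times. Taking d/dt of a(t), we find j(t) = -60·t^2 + 72·t + 12. Differentiating jerk, we get snap: s(t) = 72 - 120·t. We have snap s(t) = 72 - 120·t. Substituting t = 1: s(1) = -48.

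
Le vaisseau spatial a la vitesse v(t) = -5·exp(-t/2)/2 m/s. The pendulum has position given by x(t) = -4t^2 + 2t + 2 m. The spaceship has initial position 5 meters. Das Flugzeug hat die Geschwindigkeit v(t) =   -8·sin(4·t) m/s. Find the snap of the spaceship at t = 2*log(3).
To solve this, we need to take 3 derivatives of our velocity equation v(t) = -5·exp(-t/2)/2. Differentiating velocity, we get acceleration: a(t) = 5·exp(-t/2)/4. Taking d/dt of a(t), we find j(t) = -5·exp(-t/2)/8. Taking d/dt of j(t), we find s(t) = 5·exp(-t/2)/16. Using s(t) = 5·exp(-t/2)/16 and substituting t = 2*log(3), we find s = 5/48.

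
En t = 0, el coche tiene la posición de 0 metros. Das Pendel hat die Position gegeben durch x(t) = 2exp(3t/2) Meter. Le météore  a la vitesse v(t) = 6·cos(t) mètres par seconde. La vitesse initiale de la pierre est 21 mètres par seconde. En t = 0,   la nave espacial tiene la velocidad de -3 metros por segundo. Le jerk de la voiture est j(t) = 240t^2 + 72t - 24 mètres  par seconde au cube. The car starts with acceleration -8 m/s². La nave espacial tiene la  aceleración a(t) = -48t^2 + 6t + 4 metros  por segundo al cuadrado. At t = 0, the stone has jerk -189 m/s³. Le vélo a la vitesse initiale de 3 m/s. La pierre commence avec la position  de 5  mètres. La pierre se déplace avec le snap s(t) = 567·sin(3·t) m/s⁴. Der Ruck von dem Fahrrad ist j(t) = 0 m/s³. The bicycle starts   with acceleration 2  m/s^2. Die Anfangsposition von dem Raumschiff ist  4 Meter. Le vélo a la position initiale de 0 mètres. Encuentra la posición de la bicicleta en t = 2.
Partiendo de la sacudida j(t) = 0, tomamos 3 antiderivadas. Tomando ∫j(t)dt y aplicando a(0) = 2, encontramos a(t) = 2. La integral de la aceleración, con v(0) = 3, da la velocidad: v(t) = 2·t + 3. La integral de la velocidad es la posición. Usando x(0) = 0, obtenemos x(t) = t^2 + 3·t. Tenemos la posición x(t) = t^2 + 3·t. Sustituyendo t = 2: x(2) = 10.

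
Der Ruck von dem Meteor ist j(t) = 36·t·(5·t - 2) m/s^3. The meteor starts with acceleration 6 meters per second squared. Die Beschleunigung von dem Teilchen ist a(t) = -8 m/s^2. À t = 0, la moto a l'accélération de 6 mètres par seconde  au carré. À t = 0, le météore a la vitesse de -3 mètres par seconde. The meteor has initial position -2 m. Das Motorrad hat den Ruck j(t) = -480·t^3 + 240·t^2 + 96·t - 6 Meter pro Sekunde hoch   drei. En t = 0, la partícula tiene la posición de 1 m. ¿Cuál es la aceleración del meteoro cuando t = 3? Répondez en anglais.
To find the answer, we compute 1 integral of j(t) = 36·t·(5·t - 2). Finding the integral of j(t) and using a(0) = 6: a(t) = 60·t^3 - 36·t^2 + 6. Using a(t) = 60·t^3 - 36·t^2 + 6 and substituting t = 3, we find a = 1302.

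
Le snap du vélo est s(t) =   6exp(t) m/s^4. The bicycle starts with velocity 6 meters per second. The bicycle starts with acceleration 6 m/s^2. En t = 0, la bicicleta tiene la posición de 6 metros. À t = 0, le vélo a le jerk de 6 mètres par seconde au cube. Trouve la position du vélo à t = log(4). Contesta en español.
Para resolver esto, necesitamos tomar 4 integrales de nuestra ecuación del snap s(t) = 6·exp(t). La antiderivada del snap es la sacudida. Usando j(0) = 6, obtenemos j(t) = 6·exp(t). La integral de la sacudida es la aceleración. Usando a(0) = 6, obtenemos a(t) = 6·exp(t). La integral de la aceleración, con v(0) = 6, da la velocidad: v(t) = 6·exp(t). La antiderivada de la velocidad, con x(0) = 6, da la posición: x(t) = 6·exp(t). De la ecuación de la posición x(t) = 6·exp(t), sustituimos t = log(4) para obtener x = 24.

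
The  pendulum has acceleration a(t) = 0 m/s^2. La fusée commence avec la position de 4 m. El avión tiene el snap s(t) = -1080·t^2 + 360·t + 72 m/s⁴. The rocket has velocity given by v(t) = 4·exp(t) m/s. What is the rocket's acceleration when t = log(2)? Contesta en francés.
En partant de la vitesse v(t) = 4·exp(t), nous prenons 1 dérivée. En dérivant la vitesse, nous obtenons l'accélération: a(t) = 4·exp(t). De l'équation de l'accélération a(t) = 4·exp(t), nous substituons t = log(2) pour obtenir a = 8.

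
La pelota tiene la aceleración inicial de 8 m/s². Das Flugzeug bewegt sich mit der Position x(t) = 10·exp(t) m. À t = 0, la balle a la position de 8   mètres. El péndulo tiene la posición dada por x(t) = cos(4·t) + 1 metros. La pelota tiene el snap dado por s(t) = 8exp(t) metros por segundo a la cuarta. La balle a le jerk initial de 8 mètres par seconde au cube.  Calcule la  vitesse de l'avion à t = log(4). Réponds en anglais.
To solve this, we need to take 1 derivative of our position equation x(t) = 10·exp(t). Taking d/dt of x(t), we find v(t) = 10·exp(t). From the given velocity equation v(t) = 10·exp(t), we substitute t = log(4) to get v = 40.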